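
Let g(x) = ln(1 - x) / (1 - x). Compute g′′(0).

-3

Write out both Maclaurin series and multiply, keeping only the needed powers.
The coefficient of x^2 in the expansion is -3/2, so g′′(0) = 2! * (-3/2) = -3.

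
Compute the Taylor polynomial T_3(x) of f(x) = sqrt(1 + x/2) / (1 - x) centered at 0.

157*x^3/128 + 39*x^2/32 + 5*x/4 + 1

Take the Cauchy product of the two expansions.
f(0) = 1
f′(0) = 5/4
f′′(0) = 39/16
f′′′(0) = 471/64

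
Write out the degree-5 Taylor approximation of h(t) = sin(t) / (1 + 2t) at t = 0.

1841*t^5/120 - 23*t^4/3 + 23*t^3/6 - 2*t^2 + t

Expand each factor separately, then convolve coefficients.
h(0) = 0
h′(0) = 1
h′′(0) = -4
h′′′(0) = 23
h^(4)(0) = -184
h^(5)(0) = 1841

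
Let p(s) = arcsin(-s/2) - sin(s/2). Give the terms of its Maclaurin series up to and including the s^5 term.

Expand each term separately and add.
[s^0] = 0;  [s^1] = -1;  [s^2] = 0;  [s^3] = 0;  [s^4] = 0;  [s^5] = -1/384.

-s^5/384 - s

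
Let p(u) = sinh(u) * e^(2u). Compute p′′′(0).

13

Take the Cauchy product of the two expansions.
The coefficient of u^3 in the expansion is 13/6, so p′′′(0) = 3! * (13/6) = 13.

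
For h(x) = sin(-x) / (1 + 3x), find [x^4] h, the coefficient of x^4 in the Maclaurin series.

Multiply the two series term by term and collect like powers.

53/2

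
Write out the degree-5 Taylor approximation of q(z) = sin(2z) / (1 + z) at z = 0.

Take the Cauchy product of the two expansions.
[z^0] = 0;  [z^1] = 2;  [z^2] = -2;  [z^3] = 2/3;  [z^4] = -2/3;  [z^5] = 14/15.

14*z^5/15 - 2*z^4/3 + 2*z^3/3 - 2*z^2 + 2*z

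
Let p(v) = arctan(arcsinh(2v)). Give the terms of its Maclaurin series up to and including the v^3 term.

-4*v^3 + 2*v

Let u equal the inner series; expand the outer function in u and truncate.
p(0) = 0
p′(0) = 2
p′′(0) = 0
p′′′(0) = -24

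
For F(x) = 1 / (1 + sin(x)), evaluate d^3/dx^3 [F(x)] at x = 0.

-5

Write 1/(1+u) = 1 - u + u^2 - u^3 + ... and substitute the series for u.
From the series, [x^3] F = -5/6; multiply by 3! = 6 to get -5.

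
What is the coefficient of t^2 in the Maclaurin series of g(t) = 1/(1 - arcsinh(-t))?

Plug the Maclaurin series of the inner function into that of the outer and collect terms.
g(0) = 1
g′(0) = -1
g′′(0) = 2
Dividing each by k! gives the coefficients c_0, ..., c_2.

1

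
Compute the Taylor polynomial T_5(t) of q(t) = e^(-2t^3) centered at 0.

1 - 2*t^3

q(0) = 1
q′(0) = 0
q′′(0) = 0
q′′′(0) = -12
q^(4)(0) = 0
q^(5)(0) = 0
Then c_k = q^(k)(0)/k! gives each Taylor coefficient.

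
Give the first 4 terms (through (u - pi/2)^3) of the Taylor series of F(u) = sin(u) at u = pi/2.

F(pi/2) = 1
F′(pi/2) = 0
F′′(pi/2) = -1
F′′′(pi/2) = 0
Then c_k = F^(k)(pi/2)/k! gives each Taylor coefficient.

1 - (u - pi/2)^2/2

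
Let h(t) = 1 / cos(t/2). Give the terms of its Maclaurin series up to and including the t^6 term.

Divide the numerator series by the denominator series (power-series long division).

61*t^6/46080 + 5*t^4/384 + t^2/8 + 1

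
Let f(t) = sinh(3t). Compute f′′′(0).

27

Compute the successive derivatives at the expansion point and divide by k!.
From the series, [t^3] f = 9/2; multiply by 3! = 6 to get 27.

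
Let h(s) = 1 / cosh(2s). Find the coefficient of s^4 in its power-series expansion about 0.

Invert the denominator's series and multiply.

10/3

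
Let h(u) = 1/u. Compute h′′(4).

1/32

Differentiate repeatedly and evaluate at the center.
From the series, [(u - 4)^2] h = 1/64; multiply by 2! = 2 to get 1/32.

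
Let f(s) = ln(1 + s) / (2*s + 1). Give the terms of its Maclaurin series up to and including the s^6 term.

-1327*s^6/30 + 661*s^5/30 - 131*s^4/12 + 16*s^3/3 - 5*s^2/2 + s

Use 1/(1 - r) = Σ r^k on the denominator, then take the Cauchy product.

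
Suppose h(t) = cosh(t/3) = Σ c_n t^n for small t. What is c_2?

Use the known series and substitute for the argument.
h(0) = 1
h′(0) = 0
h′′(0) = 1/9
Then c_k = h^(k)(0)/k! gives each Taylor coefficient.

1/18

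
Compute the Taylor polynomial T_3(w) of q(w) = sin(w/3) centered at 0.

-w^3/162 + w/3

[w^0] = 0;  [w^1] = 1/3;  [w^2] = 0;  [w^3] = -1/162.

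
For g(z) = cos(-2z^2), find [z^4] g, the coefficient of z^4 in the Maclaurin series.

g(0) = 1
g′(0) = 0
g′′(0) = 0
g′′′(0) = 0
g^(4)(0) = -48

-2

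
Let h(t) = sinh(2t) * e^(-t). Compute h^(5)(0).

Expand each factor separately, then convolve coefficients.
From the series, [t^5] h = 61/60; multiply by 5! = 120 to get 122.

122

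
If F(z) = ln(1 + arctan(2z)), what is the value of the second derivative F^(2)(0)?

Substitute the inner expansion into the outer series and collect powers.
From the series, [z^2] F = -2; multiply by 2! = 2 to get -4.

-4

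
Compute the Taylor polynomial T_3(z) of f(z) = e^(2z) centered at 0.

Compute the successive derivatives at the expansion point and divide by k!.
f(0) = 1
f′(0) = 2
f′′(0) = 4
f′′′(0) = 8

4*z^3/3 + 2*z^2 + 2*z + 1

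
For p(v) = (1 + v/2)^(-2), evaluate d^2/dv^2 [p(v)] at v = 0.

3/2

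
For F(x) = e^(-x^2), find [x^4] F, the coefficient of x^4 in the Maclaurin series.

1/2

F(0) = 1
F′(0) = 0
F′′(0) = -2
F′′′(0) = 0
F^(4)(0) = 12
So c_4 = F^(4)(0)/4! = 1/2.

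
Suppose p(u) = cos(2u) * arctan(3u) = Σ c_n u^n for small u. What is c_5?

343/5

Expand each factor separately, then convolve coefficients.
[u^0] = 0;  [u^1] = 3;  [u^2] = 0;  [u^3] = -15;  [u^4] = 0;  [u^5] = 343/5.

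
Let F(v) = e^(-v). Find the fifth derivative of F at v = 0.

-1

From the series, [v^5] F = -1/120; multiply by 5! = 120 to get -1.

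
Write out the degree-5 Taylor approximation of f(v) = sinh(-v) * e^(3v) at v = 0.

-62*v^5/15 - 5*v^4 - 14*v^3/3 - 3*v^2 - v

Take the Cauchy product of the two expansions.
f(0) = 0
f′(0) = -1
f′′(0) = -6
f′′′(0) = -28
f^(4)(0) = -120
f^(5)(0) = -496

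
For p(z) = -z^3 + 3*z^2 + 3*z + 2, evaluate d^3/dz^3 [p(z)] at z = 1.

Compute the successive derivatives at the expansion point and divide by k!.
The coefficient of (z - 1)^3 in the expansion is -1, so p′′′(1) = 3! * (-1) = -6.

-6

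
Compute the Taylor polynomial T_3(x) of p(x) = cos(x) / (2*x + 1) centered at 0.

-7*x^3 + 7*x^2/2 - 2*x + 1

Use 1/(1 - r) = Σ r^k on the denominator, then take the Cauchy product.
p(0) = 1
p′(0) = -2
p′′(0) = 7
p′′′(0) = -42
Dividing each by k! gives the coefficients c_0, ..., c_3.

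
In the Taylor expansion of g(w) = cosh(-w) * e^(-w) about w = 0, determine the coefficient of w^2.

1

Take the Cauchy product of the two expansions.
g(0) = 1
g′(0) = -1
g′′(0) = 2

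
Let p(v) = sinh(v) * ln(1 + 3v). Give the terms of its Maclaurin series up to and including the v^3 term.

Write out both Maclaurin series and multiply, keeping only the needed powers.
p(0) = 0
p′(0) = 0
p′′(0) = 6
p′′′(0) = -27

-9*v^3/2 + 3*v^2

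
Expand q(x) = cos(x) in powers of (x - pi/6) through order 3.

(x - pi/6)^3/12 - sqrt(3)*(x - pi/6)^2/4 - (x - pi/6)/2 + sqrt(3)/2

q(pi/6) = sqrt(3)/2
q′(pi/6) = -1/2
q′′(pi/6) = -sqrt(3)/2
q′′′(pi/6) = 1/2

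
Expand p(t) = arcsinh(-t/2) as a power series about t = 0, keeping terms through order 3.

t^3/48 - t/2

p(0) = 0
p′(0) = -1/2
p′′(0) = 0
p′′′(0) = 1/8
The Taylor polynomial is Σ p^(k)(0)/k! · t^k.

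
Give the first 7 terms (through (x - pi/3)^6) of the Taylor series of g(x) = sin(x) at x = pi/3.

-sqrt(3)*(x - pi/3)^6/1440 + (x - pi/3)^5/240 + sqrt(3)*(x - pi/3)^4/48 - (x - pi/3)^3/12 - sqrt(3)*(x - pi/3)^2/4 + (x - pi/3)/2 + sqrt(3)/2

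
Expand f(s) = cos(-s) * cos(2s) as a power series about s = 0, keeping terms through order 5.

41*s^4/24 - 5*s^2/2 + 1

Expand each factor separately, then convolve coefficients.
f(0) = 1
f′(0) = 0
f′′(0) = -5
f′′′(0) = 0
f^(4)(0) = 41
f^(5)(0) = 0
The Taylor polynomial is Σ f^(k)(0)/k! · s^k.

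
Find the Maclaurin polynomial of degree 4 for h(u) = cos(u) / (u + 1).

Multiply the numerator's expansion by the denominator's geometric series.
[u^0] = 1;  [u^1] = -1;  [u^2] = 1/2;  [u^3] = -1/2;  [u^4] = 13/24.

13*u^4/24 - u^3/2 + u^2/2 - u + 1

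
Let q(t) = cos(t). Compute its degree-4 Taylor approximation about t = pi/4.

sqrt(2)*(t - pi/4)^4/48 + sqrt(2)*(t - pi/4)^3/12 - sqrt(2)*(t - pi/4)^2/4 - sqrt(2)*(t - pi/4)/2 + sqrt(2)/2

[(t - pi/4)^0] = sqrt(2)/2;  [(t - pi/4)^1] = -sqrt(2)/2;  [(t - pi/4)^2] = -sqrt(2)/4;  [(t - pi/4)^3] = sqrt(2)/12;  [(t - pi/4)^4] = sqrt(2)/48.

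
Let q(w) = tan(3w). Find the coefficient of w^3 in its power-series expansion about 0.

9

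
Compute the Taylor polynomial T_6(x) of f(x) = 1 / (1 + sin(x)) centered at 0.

17*x^6/45 - 61*x^5/120 + 2*x^4/3 - 5*x^3/6 + x^2 - x + 1

Expand as Σ (-1)^k u^k with u equal to the inner function's series.
f(0) = 1
f′(0) = -1
f′′(0) = 2
f′′′(0) = -5
f^(4)(0) = 16
f^(5)(0) = -61
f^(6)(0) = 272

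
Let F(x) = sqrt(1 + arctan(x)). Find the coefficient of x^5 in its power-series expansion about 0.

83/1280

Substitute the inner expansion into the outer series and collect powers.
F(0) = 1
F′(0) = 1/2
F′′(0) = -1/4
F′′′(0) = -5/8
F^(4)(0) = 17/16
F^(5)(0) = 249/32
So c_5 = F^(5)(0)/5! = 83/1280.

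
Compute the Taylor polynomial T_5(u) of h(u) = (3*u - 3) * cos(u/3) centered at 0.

Multiply each power in the prefactor through the base expansion.

u^5/648 - u^4/648 - u^3/6 + u^2/6 + 3*u - 3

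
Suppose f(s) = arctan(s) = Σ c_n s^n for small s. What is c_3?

f(0) = 0
f′(0) = 1
f′′(0) = 0
f′′′(0) = -2

-1/3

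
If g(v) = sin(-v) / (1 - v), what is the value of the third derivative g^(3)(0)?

-5

Expand 1/(denominator) as a geometric series and multiply by the numerator's series.
From the series, [v^3] g = -5/6; multiply by 3! = 6 to get -5.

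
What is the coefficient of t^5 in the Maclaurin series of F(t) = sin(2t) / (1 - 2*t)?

404/15

Use 1/(1 - r) = Σ r^k on the denominator, then take the Cauchy product.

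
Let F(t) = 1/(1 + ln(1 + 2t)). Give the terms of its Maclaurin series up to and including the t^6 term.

Substitute the inner expansion into the outer series and collect powers.
F(0) = 1
F′(0) = -2
F′′(0) = 12
F′′′(0) = -112
F^(4)(0) = 1408
F^(5)(0) = -1800*2^(13/14)*3^(45/56)*5^(38/63)*7^(1/126)
F^(6)(0) = 420992

26312*t^6/45 - 15*2^(13/14)*3^(45/56)*5^(38/63)*7^(1/126)*t^5 + 176*t^4/3 - 56*t^3/3 + 6*t^2 - 2*t + 1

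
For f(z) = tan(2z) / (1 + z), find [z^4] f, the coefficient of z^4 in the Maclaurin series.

Take the Cauchy product of the two expansions.
f(0) = 0
f′(0) = 2
f′′(0) = -4
f′′′(0) = 28
f^(4)(0) = -112
The Taylor polynomial is Σ f^(k)(0)/k! · z^k.

-14/3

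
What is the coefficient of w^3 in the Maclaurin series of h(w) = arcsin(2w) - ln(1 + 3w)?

-23/3

Combine the two series term by term.
h(0) = 0
h′(0) = -1
h′′(0) = 9
h′′′(0) = -46
So c_3 = h′′′(0)/3! = -23/3.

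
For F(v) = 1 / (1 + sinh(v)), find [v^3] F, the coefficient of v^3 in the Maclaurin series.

Write 1/(1+u) = 1 - u + u^2 - u^3 + ... and substitute the series for u.
F(0) = 1
F′(0) = -1
F′′(0) = 2
F′′′(0) = -7
So c_3 = F′′′(0)/3! = -7/6.

-7/6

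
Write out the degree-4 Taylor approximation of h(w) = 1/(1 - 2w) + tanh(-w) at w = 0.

16*w^4 + 25*w^3/3 + 4*w^2 + w + 1

Combine the two series term by term.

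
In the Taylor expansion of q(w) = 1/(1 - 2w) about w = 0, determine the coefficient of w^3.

8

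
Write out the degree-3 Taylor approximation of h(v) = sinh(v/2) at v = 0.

[v^0] = 0;  [v^1] = 1/2;  [v^2] = 0;  [v^3] = 1/48.

v^3/48 + v/2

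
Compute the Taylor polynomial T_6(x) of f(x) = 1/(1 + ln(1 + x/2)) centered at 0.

3289*x^6/23040 - 347*x^5/1920 + 11*x^4/48 - 7*x^3/24 + 3*x^2/8 - x/2 + 1

Let u equal the inner series; expand the outer function in u and truncate.
f(0) = 1
f′(0) = -1/2
f′′(0) = 3/4
f′′′(0) = -7/4
f^(4)(0) = 11/2
f^(5)(0) = -347/16
f^(6)(0) = 3289/32
Dividing each by k! gives the coefficients c_0, ..., c_6.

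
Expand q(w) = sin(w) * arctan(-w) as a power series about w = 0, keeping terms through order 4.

Expand each factor separately, then convolve coefficients.

w^4/2 - w^2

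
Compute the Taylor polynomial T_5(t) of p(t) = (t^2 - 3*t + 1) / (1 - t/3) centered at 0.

Distribute the polynomial across the series and collect like powers.
[t^0] = 1;  [t^1] = -8/3;  [t^2] = 1/9;  [t^3] = 1/27;  [t^4] = 1/81;  [t^5] = 1/243.

t^5/243 + t^4/81 + t^3/27 + t^2/9 - 8*t/3 + 1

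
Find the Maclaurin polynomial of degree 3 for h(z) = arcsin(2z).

Use the known series and substitute for the argument.
h(0) = 0
h′(0) = 2
h′′(0) = 0
h′′′(0) = 8
Then c_k = h^(k)(0)/k! gives each Taylor coefficient.

4*z^3/3 + 2*z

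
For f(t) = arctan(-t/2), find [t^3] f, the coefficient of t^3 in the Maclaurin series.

f(0) = 0
f′(0) = -1/2
f′′(0) = 0
f′′′(0) = 1/4
So c_3 = f′′′(0)/3! = 1/24.

1/24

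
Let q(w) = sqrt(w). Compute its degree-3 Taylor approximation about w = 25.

(w - 25)^3/50000 - (w - 25)^2/1000 + (w - 25)/10 + 5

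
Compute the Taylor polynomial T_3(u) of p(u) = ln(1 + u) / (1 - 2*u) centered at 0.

Expand 1/(denominator) as a geometric series and multiply by the numerator's series.
p(0) = 0
p′(0) = 1
p′′(0) = 3
p′′′(0) = 20

10*u^3/3 + 3*u^2/2 + u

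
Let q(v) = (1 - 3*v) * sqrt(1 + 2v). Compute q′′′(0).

Distribute the polynomial across the series and collect like powers.
The coefficient of v^3 in the expansion is 2, so q′′′(0) = 3! * (2) = 12.

12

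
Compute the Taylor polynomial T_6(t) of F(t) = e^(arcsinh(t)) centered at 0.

Substitute the inner expansion into the outer series and collect powers.
F(0) = 1
F′(0) = 1
F′′(0) = 1
F′′′(0) = 0
F^(4)(0) = -3
F^(5)(0) = 0
F^(6)(0) = 45
The Taylor polynomial is Σ F^(k)(0)/k! · t^k.

t^6/16 - t^4/8 + t^2/2 + t + 1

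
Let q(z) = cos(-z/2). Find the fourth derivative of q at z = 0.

Use the known series and substitute for the argument.
The coefficient of z^4 in the expansion is 1/384, so q^(4)(0) = 4! * (1/384) = 1/16.

1/16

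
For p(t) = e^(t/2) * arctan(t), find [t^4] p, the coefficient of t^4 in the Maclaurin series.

-7/48

Take the Cauchy product of the two expansions.
[t^0] = 0;  [t^1] = 1;  [t^2] = 1/2;  [t^3] = -5/24;  [t^4] = -7/48.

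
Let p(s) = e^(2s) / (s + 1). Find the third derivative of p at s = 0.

Multiply the numerator's expansion by the denominator's geometric series.
The coefficient of s^3 in the expansion is 1/3, so p′′′(0) = 3! * (1/3) = 2.

2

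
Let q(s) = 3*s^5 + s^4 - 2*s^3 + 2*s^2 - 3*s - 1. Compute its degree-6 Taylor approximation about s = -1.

[(s + 1)^0] = 4;  [(s + 1)^1] = -2;  [(s + 1)^2] = -16;  [(s + 1)^3] = 24;  [(s + 1)^4] = -14;  [(s + 1)^5] = 3;  [(s + 1)^6] = 0.

3*(s + 1)^5 - 14*(s + 1)^4 + 24*(s + 1)^3 - 16*(s + 1)^2 - 2*(s + 1) + 4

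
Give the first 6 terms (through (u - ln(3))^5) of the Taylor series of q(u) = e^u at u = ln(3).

(u - ln(3))^5/40 + (u - ln(3))^4/8 + (u - ln(3))^3/2 + 3*(u - ln(3))^2/2 + 3*(u - ln(3)) + 3

Apply the Taylor formula c_k = f^(k)(a)/k!.
[(u - ln(3))^0] = 3;  [(u - ln(3))^1] = 3;  [(u - ln(3))^2] = 3/2;  [(u - ln(3))^3] = 1/2;  [(u - ln(3))^4] = 1/8;  [(u - ln(3))^5] = 1/40.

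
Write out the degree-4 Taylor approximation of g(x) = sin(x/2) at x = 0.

-x^3/48 + x/2

[x^0] = 0;  [x^1] = 1/2;  [x^2] = 0;  [x^3] = -1/48;  [x^4] = 0.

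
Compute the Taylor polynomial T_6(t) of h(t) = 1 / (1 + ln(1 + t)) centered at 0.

3289*t^6/360 - 347*t^5/60 + 11*t^4/3 - 7*t^3/3 + 3*t^2/2 - t + 1

Expand as Σ (-1)^k u^k with u equal to the inner function's series.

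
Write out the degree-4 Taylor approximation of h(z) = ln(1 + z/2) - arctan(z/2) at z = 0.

Add the two expansions coefficient-wise.
h(0) = 0
h′(0) = 0
h′′(0) = -1/4
h′′′(0) = 1/2
h^(4)(0) = -3/8

-z^4/64 + z^3/12 - z^2/8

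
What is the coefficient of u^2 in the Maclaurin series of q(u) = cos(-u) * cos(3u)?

-5

Multiply the two series term by term and collect like powers.
[u^0] = 1;  [u^1] = 0;  [u^2] = -5.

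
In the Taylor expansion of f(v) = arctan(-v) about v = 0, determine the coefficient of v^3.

Use the known series and substitute for the argument.
f(0) = 0
f′(0) = -1
f′′(0) = 0
f′′′(0) = 2

1/3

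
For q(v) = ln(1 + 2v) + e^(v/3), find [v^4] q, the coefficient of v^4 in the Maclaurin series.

-7775/1944

Add the two expansions coefficient-wise.
So c_4 = q^(4)(0)/4! = -7775/1944.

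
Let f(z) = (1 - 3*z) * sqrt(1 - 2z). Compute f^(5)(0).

Distribute the polynomial across the series and collect like powers.
The coefficient of z^5 in the expansion is 1, so f^(5)(0) = 5! * (1) = 120.

120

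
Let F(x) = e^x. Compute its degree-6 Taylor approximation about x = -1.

Apply the Taylor formula c_k = f^(k)(a)/k!.
[(x + 1)^0] = e^(-1);  [(x + 1)^1] = e^(-1);  [(x + 1)^2] = e^(-1)/2;  [(x + 1)^3] = e^(-1)/6;  [(x + 1)^4] = e^(-1)/24;  [(x + 1)^5] = e^(-1)/120;  [(x + 1)^6] = e^(-1)/720.

(x + 1)^6*e^(-1)/720 + (x + 1)^5*e^(-1)/120 + (x + 1)^4*e^(-1)/24 + (x + 1)^3*e^(-1)/6 + (x + 1)^2*e^(-1)/2 + (x + 1)*e^(-1) + e^(-1)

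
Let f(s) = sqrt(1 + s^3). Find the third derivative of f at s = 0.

From the series, [s^3] f = 1/2; multiply by 3! = 6 to get 3.

3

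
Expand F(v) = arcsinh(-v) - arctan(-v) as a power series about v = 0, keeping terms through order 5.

Combine the two series term by term.
F(0) = 0
F′(0) = 0
F′′(0) = 0
F′′′(0) = -1
F^(4)(0) = 0
F^(5)(0) = 15
The Taylor polynomial is Σ F^(k)(0)/k! · v^k.

v^5/8 - v^3/6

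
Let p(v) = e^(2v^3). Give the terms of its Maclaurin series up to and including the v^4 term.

Compute the successive derivatives at the expansion point and divide by k!.
p(0) = 1
p′(0) = 0
p′′(0) = 0
p′′′(0) = 12
p^(4)(0) = 0

2*v^3 + 1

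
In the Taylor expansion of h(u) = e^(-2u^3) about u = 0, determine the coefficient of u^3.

-2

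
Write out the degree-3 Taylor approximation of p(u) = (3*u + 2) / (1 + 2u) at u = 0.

Distribute the polynomial across the series and collect like powers.
p(0) = 2
p′(0) = -1
p′′(0) = 4
p′′′(0) = -24

-4*u^3 + 2*u^2 - u + 2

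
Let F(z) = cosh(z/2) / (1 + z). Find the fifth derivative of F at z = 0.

-2165/16

Multiply the two series term by term and collect like powers.
The coefficient of z^5 in the expansion is -433/384, so F^(5)(0) = 5! * (-433/384) = -2165/16.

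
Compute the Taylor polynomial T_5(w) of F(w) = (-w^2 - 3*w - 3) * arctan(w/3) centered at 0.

4*w^5/405 + w^4/27 - 8*w^3/27 - w^2 - w

Multiply each power in the prefactor through the base expansion.
F(0) = 0
F′(0) = -1
F′′(0) = -2
F′′′(0) = -16/9
F^(4)(0) = 8/9
F^(5)(0) = 32/27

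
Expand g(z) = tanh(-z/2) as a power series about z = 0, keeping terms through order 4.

Differentiate repeatedly and evaluate at the center.
g(0) = 0
g′(0) = -1/2
g′′(0) = 0
g′′′(0) = 1/4
g^(4)(0) = 0
Dividing each by k! gives the coefficients c_0, ..., c_4.

z^3/24 - z/2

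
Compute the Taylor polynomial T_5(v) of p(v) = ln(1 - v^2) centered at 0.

p(0) = 0
p′(0) = 0
p′′(0) = -2
p′′′(0) = 0
p^(4)(0) = -12
p^(5)(0) = 0

-v^4/2 - v^2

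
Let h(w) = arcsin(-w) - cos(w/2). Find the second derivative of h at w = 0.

1/4

Expand each term separately and add.
The coefficient of w^2 in the expansion is 1/8, so h′′(0) = 2! * (1/8) = 1/4.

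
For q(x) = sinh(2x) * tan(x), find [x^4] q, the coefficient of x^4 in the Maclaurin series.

Expand each factor separately, then convolve coefficients.
So c_4 = q^(4)(0)/4! = 2.

2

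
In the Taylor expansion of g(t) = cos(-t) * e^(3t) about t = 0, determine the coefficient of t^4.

Expand each factor separately, then convolve coefficients.
g(0) = 1
g′(0) = 3
g′′(0) = 8
g′′′(0) = 18
g^(4)(0) = 28
Then c_k = g^(k)(0)/k! gives each Taylor coefficient.

7/6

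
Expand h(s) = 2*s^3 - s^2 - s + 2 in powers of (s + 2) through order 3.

2*(s + 2)^3 - 13*(s + 2)^2 + 27*(s + 2) - 16

h(-2) = -16
h′(-2) = 27
h′′(-2) = -26
h′′′(-2) = 12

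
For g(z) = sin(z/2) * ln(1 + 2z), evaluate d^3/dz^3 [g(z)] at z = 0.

Write out both Maclaurin series and multiply, keeping only the needed powers.
From the series, [z^3] g = -1; multiply by 3! = 6 to get -6.

-6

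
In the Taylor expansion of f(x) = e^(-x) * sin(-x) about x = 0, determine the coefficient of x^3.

Take the Cauchy product of the two expansions.
So c_3 = f′′′(0)/3! = -1/3.

-1/3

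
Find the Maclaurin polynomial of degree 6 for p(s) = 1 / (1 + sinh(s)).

Use the geometric series for the reciprocal, then substitute.

77*s^6/45 - 181*s^5/120 + 4*s^4/3 - 7*s^3/6 + s^2 - s + 1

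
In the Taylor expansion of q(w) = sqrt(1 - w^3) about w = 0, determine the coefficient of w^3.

-1/2

q(0) = 1
q′(0) = 0
q′′(0) = 0
q′′′(0) = -3
So c_3 = q′′′(0)/3! = -1/2.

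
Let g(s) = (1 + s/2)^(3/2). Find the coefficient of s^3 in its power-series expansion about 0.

Apply the Taylor formula c_k = f^(k)(a)/k!.
[s^0] = 1;  [s^1] = 3/4;  [s^2] = 3/32;  [s^3] = -1/128.

-1/128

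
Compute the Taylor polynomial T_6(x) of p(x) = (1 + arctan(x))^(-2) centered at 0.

Compose series: expand the inner function first, then feed it into the outer expansion.
p(0) = 1
p′(0) = -2
p′′(0) = 6
p′′′(0) = -20
p^(4)(0) = 72
p^(5)(0) = -288
p^(6)(0) = 1344
Dividing each by k! gives the coefficients c_0, ..., c_6.

28*x^6/15 - 12*x^5/5 + 3*x^4 - 10*x^3/3 + 3*x^2 - 2*x + 1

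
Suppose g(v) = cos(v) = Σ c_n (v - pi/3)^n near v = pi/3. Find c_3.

sqrt(3)/12

g(pi/3) = 1/2
g′(pi/3) = -sqrt(3)/2
g′′(pi/3) = -1/2
g′′′(pi/3) = sqrt(3)/2
So c_3 = g′′′(pi/3)/3! = sqrt(3)/12.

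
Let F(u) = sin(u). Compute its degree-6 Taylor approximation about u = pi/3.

-sqrt(3)*(u - pi/3)^6/1440 + (u - pi/3)^5/240 + sqrt(3)*(u - pi/3)^4/48 - (u - pi/3)^3/12 - sqrt(3)*(u - pi/3)^2/4 + (u - pi/3)/2 + sqrt(3)/2

Compute the successive derivatives at the expansion point and divide by k!.
F(pi/3) = sqrt(3)/2
F′(pi/3) = 1/2
F′′(pi/3) = -sqrt(3)/2
F′′′(pi/3) = -1/2
F^(4)(pi/3) = sqrt(3)/2
F^(5)(pi/3) = 1/2
F^(6)(pi/3) = -sqrt(3)/2
Dividing each by k! gives the coefficients c_0, ..., c_6.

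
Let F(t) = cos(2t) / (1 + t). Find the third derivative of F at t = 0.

Take the Cauchy product of the two expansions.
The coefficient of t^3 in the expansion is 1, so F′′′(0) = 3! * (1) = 6.

6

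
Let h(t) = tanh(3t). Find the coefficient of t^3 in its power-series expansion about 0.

-9

h(0) = 0
h′(0) = 3
h′′(0) = 0
h′′′(0) = -54
So c_3 = h′′′(0)/3! = -9.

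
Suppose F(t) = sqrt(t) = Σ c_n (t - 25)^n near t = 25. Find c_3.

1/50000

[(t - 25)^0] = 5;  [(t - 25)^1] = 1/10;  [(t - 25)^2] = -1/1000;  [(t - 25)^3] = 1/50000.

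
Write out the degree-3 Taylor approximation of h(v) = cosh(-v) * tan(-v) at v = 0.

Expand each factor separately, then convolve coefficients.

-5*v^3/6 - v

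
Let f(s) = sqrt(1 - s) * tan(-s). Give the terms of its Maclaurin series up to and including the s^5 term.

Take the Cauchy product of the two expansions.
[s^0] = 0;  [s^1] = -1;  [s^2] = 1/2;  [s^3] = -5/24;  [s^4] = 11/48;  [s^5] = -101/1920.

-101*s^5/1920 + 11*s^4/48 - 5*s^3/24 + s^2/2 - s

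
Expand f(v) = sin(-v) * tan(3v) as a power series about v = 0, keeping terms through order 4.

Expand each factor separately, then convolve coefficients.

-17*v^4/2 - 3*v^2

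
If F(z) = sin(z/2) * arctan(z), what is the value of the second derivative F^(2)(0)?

Write out both Maclaurin series and multiply, keeping only the needed powers.
From the series, [z^2] F = 1/2; multiply by 2! = 2 to get 1.

1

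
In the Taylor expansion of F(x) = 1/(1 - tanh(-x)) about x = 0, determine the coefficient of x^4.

1/3

Compose series: expand the inner function first, then feed it into the outer expansion.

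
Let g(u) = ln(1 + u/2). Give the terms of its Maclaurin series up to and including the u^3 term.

[u^0] = 0;  [u^1] = 1/2;  [u^2] = -1/8;  [u^3] = 1/24.

u^3/24 - u^2/8 + u/2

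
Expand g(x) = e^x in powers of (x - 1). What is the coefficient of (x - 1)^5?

e/120

Differentiate repeatedly and evaluate at the center.
g(1) = e
g′(1) = e
g′′(1) = e
g′′′(1) = e
g^(4)(1) = e
g^(5)(1) = e
So c_5 = g^(5)(1)/5! = e/120.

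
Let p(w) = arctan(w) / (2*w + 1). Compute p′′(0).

-4

Multiply the numerator's expansion by the denominator's geometric series.
The coefficient of w^2 in the expansion is -2, so p′′(0) = 2! * (-2) = -4.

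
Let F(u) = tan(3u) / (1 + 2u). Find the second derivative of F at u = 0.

-12

Write out both Maclaurin series and multiply, keeping only the needed powers.
The coefficient of u^2 in the expansion is -6, so F′′(0) = 2! * (-6) = -12.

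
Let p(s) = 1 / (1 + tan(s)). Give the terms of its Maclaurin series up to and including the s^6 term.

Expand as Σ (-1)^k u^k with u equal to the inner function's series.
[s^0] = 1;  [s^1] = -1;  [s^2] = 1;  [s^3] = -4/3;  [s^4] = 5/3;  [s^5] = -32/15;  [s^6] = 122/45.

122*s^6/45 - 32*s^5/15 + 5*s^4/3 - 4*s^3/3 + s^2 - s + 1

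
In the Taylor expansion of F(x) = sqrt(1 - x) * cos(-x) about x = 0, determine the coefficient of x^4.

Take the Cauchy product of the two expansions.
F(0) = 1
F′(0) = -1/2
F′′(0) = -5/4
F′′′(0) = 9/8
F^(4)(0) = 25/16

25/384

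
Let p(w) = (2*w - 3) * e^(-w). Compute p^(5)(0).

Distribute the polynomial across the series and collect like powers.
The coefficient of w^5 in the expansion is 13/120, so p^(5)(0) = 5! * (13/120) = 13.

13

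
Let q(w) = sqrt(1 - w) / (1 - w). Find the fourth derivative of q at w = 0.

Expand each factor separately, then convolve coefficients.
The coefficient of w^4 in the expansion is 35/128, so q^(4)(0) = 4! * (35/128) = 105/16.

105/16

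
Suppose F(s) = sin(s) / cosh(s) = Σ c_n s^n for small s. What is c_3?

Divide the numerator series by the denominator series (power-series long division).
So c_3 = F′′′(0)/3! = -2/3.

-2/3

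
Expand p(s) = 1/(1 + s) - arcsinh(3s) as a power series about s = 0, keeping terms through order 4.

s^4 + 7*s^3/2 + s^2 - 4*s + 1

Add the two expansions coefficient-wise.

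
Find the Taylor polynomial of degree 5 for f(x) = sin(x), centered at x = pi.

f(pi) = 0
f′(pi) = -1
f′′(pi) = 0
f′′′(pi) = 1
f^(4)(pi) = 0
f^(5)(pi) = -1
The Taylor polynomial is Σ f^(k)(pi)/k! · (x - pi)^k.

-(x - pi)^5/120 + (x - pi)^3/6 - (x - pi)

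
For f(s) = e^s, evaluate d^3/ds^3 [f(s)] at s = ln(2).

2

From the series, [(s - ln(2))^3] f = 1/3; multiply by 3! = 6 to get 2.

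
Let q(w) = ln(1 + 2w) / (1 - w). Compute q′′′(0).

Use 1/(1 - r) = Σ r^k on the denominator, then take the Cauchy product.
The coefficient of w^3 in the expansion is 8/3, so q′′′(0) = 3! * (8/3) = 16.

16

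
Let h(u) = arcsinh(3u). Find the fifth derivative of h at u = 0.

The coefficient of u^5 in the expansion is 729/40, so h^(5)(0) = 5! * (729/40) = 2187.

2187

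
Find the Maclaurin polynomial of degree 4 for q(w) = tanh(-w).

w^3/3 - w

q(0) = 0
q′(0) = -1
q′′(0) = 0
q′′′(0) = 2
q^(4)(0) = 0
The Taylor polynomial is Σ q^(k)(0)/k! · w^k.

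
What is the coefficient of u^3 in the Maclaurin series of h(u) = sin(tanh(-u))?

1/2

Plug the Maclaurin series of the inner function into that of the outer and collect terms.
h(0) = 0
h′(0) = -1
h′′(0) = 0
h′′′(0) = 3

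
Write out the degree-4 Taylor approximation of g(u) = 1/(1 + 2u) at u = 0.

g(0) = 1
g′(0) = -2
g′′(0) = 8
g′′′(0) = -48
g^(4)(0) = 384

16*u^4 - 8*u^3 + 4*u^2 - 2*u + 1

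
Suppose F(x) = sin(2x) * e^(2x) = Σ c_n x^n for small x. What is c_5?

-16/15

Take the Cauchy product of the two expansions.
F(0) = 0
F′(0) = 2
F′′(0) = 8
F′′′(0) = 16
F^(4)(0) = 0
F^(5)(0) = -128
So c_5 = F^(5)(0)/5! = -16/15.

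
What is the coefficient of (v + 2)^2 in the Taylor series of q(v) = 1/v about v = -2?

-1/8

q(-2) = -1/2
q′(-2) = -1/4
q′′(-2) = -1/4
The Taylor polynomial is Σ q^(k)(-2)/k! · (v + 2)^k.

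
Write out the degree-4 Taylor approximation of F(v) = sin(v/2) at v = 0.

-v^3/48 + v/2

[v^0] = 0;  [v^1] = 1/2;  [v^2] = 0;  [v^3] = -1/48;  [v^4] = 0.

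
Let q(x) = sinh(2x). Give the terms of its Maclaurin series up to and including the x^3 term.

q(0) = 0
q′(0) = 2
q′′(0) = 0
q′′′(0) = 8
The Taylor polynomial is Σ q^(k)(0)/k! · x^k.

4*x^3/3 + 2*x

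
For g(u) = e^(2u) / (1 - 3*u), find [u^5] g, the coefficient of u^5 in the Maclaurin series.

7099/15

Multiply the numerator's expansion by the denominator's geometric series.
[u^0] = 1;  [u^1] = 5;  [u^2] = 17;  [u^3] = 157/3;  [u^4] = 473/3;  [u^5] = 7099/15.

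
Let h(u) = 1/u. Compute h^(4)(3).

8/81

Differentiate repeatedly and evaluate at the center.
The coefficient of (u - 3)^4 in the expansion is 1/243, so h^(4)(3) = 4! * (1/243) = 8/81.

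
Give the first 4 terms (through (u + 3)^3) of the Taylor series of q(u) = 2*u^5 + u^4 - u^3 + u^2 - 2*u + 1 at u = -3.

167*(u + 3)^3 - 476*(u + 3)^2 + 667*(u + 3) - 362

q(-3) = -362
q′(-3) = 667
q′′(-3) = -952
q′′′(-3) = 1002
Then c_k = q^(k)(-3)/k! gives each Taylor coefficient.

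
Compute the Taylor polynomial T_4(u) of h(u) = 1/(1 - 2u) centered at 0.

16*u^4 + 8*u^3 + 4*u^2 + 2*u + 1

Differentiate repeatedly and evaluate at the center.
h(0) = 1
h′(0) = 2
h′′(0) = 8
h′′′(0) = 48
h^(4)(0) = 384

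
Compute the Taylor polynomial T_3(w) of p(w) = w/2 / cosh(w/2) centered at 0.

Divide the numerator series by the denominator series (power-series long division).

-w^3/16 + w/2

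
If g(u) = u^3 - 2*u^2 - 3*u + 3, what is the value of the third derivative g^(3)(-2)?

Apply the Taylor formula c_k = f^(k)(a)/k!.
The coefficient of (u + 2)^3 in the expansion is 1, so g′′′(-2) = 3! * (1) = 6.

6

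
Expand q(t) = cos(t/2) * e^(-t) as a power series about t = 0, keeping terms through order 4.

-7*t^4/384 - t^3/24 + 3*t^2/8 - t + 1

Take the Cauchy product of the two expansions.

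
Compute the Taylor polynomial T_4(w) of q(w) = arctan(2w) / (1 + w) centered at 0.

Expand each factor separately, then convolve coefficients.

2*w^4/3 - 2*w^3/3 - 2*w^2 + 2*w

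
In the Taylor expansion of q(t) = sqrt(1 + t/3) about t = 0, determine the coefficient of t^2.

Use the known series and substitute for the argument.
q(0) = 1
q′(0) = 1/6
q′′(0) = -1/36

-1/72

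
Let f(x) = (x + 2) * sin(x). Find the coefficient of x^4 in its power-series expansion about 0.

-1/6

Multiply each power in the prefactor through the base expansion.
f(0) = 0
f′(0) = 2
f′′(0) = 2
f′′′(0) = -2
f^(4)(0) = -4
So c_4 = f^(4)(0)/4! = -1/6.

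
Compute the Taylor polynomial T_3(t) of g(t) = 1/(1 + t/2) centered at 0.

-t^3/8 + t^2/4 - t/2 + 1

g(0) = 1
g′(0) = -1/2
g′′(0) = 1/2
g′′′(0) = -3/4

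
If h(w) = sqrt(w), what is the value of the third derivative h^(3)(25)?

3/25000

Use the known series and substitute for the argument.
The coefficient of (w - 25)^3 in the expansion is 1/50000, so h′′′(25) = 3! * (1/50000) = 3/25000.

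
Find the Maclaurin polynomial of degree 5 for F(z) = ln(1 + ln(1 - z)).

-19*z^5/10 - 35*z^4/24 - 7*z^3/6 - z^2 - z

Let u equal the inner series; expand the outer function in u and truncate.
F(0) = 0
F′(0) = -1
F′′(0) = -2
F′′′(0) = -7
F^(4)(0) = -35
F^(5)(0) = -228
Then c_k = F^(k)(0)/k! gives each Taylor coefficient.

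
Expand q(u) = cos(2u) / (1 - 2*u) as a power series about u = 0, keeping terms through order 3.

Multiply the numerator's expansion by the denominator's geometric series.

4*u^3 + 2*u^2 + 2*u + 1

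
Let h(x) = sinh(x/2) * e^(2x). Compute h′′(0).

Multiply the two series term by term and collect like powers.
The coefficient of x^2 in the expansion is 1, so h′′(0) = 2! * (1) = 2.

2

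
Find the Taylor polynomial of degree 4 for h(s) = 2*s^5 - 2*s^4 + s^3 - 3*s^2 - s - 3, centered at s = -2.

-22*(s + 2)^4 + 97*(s + 2)^3 - 217*(s + 2)^2 + 247*(s + 2) - 117

Differentiate repeatedly and evaluate at the center.
h(-2) = -117
h′(-2) = 247
h′′(-2) = -434
h′′′(-2) = 582
h^(4)(-2) = -528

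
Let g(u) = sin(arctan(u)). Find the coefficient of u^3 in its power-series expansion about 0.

-1/2

Compose series: expand the inner function first, then feed it into the outer expansion.
g(0) = 0
g′(0) = 1
g′′(0) = 0
g′′′(0) = -3
The Taylor polynomial is Σ g^(k)(0)/k! · u^k.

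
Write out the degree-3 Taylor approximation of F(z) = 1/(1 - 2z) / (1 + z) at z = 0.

Expand each factor separately, then convolve coefficients.
[z^0] = 1;  [z^1] = 1;  [z^2] = 3;  [z^3] = 5.

5*z^3 + 3*z^2 + z + 1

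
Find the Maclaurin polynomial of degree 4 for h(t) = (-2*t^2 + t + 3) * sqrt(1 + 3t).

-711*t^4/128 + 15*t^3/16 - 31*t^2/8 + 11*t/2 + 3

Multiply each power in the prefactor through the base expansion.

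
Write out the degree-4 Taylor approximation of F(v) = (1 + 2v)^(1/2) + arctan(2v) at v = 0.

Combine the two series term by term.
[v^0] = 1;  [v^1] = 3;  [v^2] = -1/2;  [v^3] = -13/6;  [v^4] = -5/8.

-5*v^4/8 - 13*v^3/6 - v^2/2 + 3*v + 1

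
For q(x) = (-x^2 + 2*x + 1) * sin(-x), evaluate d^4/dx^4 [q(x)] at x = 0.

Distribute the polynomial across the series and collect like powers.
The coefficient of x^4 in the expansion is 1/3, so q^(4)(0) = 4! * (1/3) = 8.

8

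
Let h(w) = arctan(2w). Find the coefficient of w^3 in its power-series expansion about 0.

-8/3

h(0) = 0
h′(0) = 2
h′′(0) = 0
h′′′(0) = -16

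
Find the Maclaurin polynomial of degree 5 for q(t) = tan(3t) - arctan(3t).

-81*t^5/5 + 18*t^3

Add the two expansions coefficient-wise.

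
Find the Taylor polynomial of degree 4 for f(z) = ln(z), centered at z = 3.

Apply the Taylor formula c_k = f^(k)(a)/k!.
[(z - 3)^0] = ln(3);  [(z - 3)^1] = 1/3;  [(z - 3)^2] = -1/18;  [(z - 3)^3] = 1/81;  [(z - 3)^4] = -1/324.

-(z - 3)^4/324 + (z - 3)^3/81 - (z - 3)^2/18 + (z - 3)/3 + ln(3)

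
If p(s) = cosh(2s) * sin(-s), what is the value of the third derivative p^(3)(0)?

-11

Expand each factor separately, then convolve coefficients.
The coefficient of s^3 in the expansion is -11/6, so p′′′(0) = 3! * (-11/6) = -11.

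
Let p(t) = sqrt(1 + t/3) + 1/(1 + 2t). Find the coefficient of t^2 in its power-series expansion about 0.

287/72

Expand each term separately and add.
p(0) = 2
p′(0) = -11/6
p′′(0) = 287/36
So c_2 = p′′(0)/2! = 287/72.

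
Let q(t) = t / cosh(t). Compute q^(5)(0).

Divide the numerator series by the denominator series (power-series long division).
The coefficient of t^5 in the expansion is 5/24, so q^(5)(0) = 5! * (5/24) = 25.

25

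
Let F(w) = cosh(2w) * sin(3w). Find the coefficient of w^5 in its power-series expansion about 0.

Write out both Maclaurin series and multiply, keeping only the needed powers.
F(0) = 0
F′(0) = 3
F′′(0) = 0
F′′′(0) = 9
F^(4)(0) = 0
F^(5)(0) = -597
The Taylor polynomial is Σ F^(k)(0)/k! · w^k.

-199/40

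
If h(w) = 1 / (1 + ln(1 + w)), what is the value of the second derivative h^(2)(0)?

3

Expand as Σ (-1)^k u^k with u equal to the inner function's series.
From the series, [w^2] h = 3/2; multiply by 2! = 2 to get 3.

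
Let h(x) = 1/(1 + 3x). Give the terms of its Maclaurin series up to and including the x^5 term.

Differentiate repeatedly and evaluate at the center.
h(0) = 1
h′(0) = -3
h′′(0) = 18
h′′′(0) = -162
h^(4)(0) = 1944
h^(5)(0) = -29160
Dividing each by k! gives the coefficients c_0, ..., c_5.

-243*x^5 + 81*x^4 - 27*x^3 + 9*x^2 - 3*x + 1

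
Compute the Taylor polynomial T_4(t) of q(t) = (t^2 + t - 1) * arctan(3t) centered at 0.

-9*t^4 + 12*t^3 + 3*t^2 - 3*t

Multiply each power in the prefactor through the base expansion.
q(0) = 0
q′(0) = -3
q′′(0) = 6
q′′′(0) = 72
q^(4)(0) = -216
The Taylor polynomial is Σ q^(k)(0)/k! · t^k.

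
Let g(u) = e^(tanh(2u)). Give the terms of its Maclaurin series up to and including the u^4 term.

Compose series: expand the inner function first, then feed it into the outer expansion.

-14*u^4/3 - 4*u^3/3 + 2*u^2 + 2*u + 1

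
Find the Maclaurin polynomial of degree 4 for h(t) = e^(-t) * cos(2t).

Multiply the two series term by term and collect like powers.
[t^0] = 1;  [t^1] = -1;  [t^2] = -3/2;  [t^3] = 11/6;  [t^4] = -7/24.

-7*t^4/24 + 11*t^3/6 - 3*t^2/2 - t + 1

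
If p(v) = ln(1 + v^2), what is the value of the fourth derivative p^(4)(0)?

Differentiate repeatedly and evaluate at the center.
The coefficient of v^4 in the expansion is -1/2, so p^(4)(0) = 4! * (-1/2) = -12.

-12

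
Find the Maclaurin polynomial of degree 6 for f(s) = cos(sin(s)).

Let u equal the inner series; expand the outer function in u and truncate.

-37*s^6/720 + 5*s^4/24 - s^2/2 + 1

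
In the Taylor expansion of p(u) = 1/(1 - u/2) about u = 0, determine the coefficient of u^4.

1/16

[u^0] = 1;  [u^1] = 1/2;  [u^2] = 1/4;  [u^3] = 1/8;  [u^4] = 1/16.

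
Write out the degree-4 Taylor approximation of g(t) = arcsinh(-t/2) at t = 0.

t^3/48 - t/2

g(0) = 0
g′(0) = -1/2
g′′(0) = 0
g′′′(0) = 1/8
g^(4)(0) = 0
The Taylor polynomial is Σ g^(k)(0)/k! · t^k.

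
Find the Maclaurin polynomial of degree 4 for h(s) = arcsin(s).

s^3/6 + s

Differentiate repeatedly and evaluate at the center.
h(0) = 0
h′(0) = 1
h′′(0) = 0
h′′′(0) = 1
h^(4)(0) = 0
Then c_k = h^(k)(0)/k! gives each Taylor coefficient.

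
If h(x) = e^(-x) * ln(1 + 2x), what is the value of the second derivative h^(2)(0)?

Take the Cauchy product of the two expansions.
From the series, [x^2] h = -4; multiply by 2! = 2 to get -8.

-8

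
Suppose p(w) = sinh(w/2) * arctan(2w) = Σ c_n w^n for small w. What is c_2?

1

Take the Cauchy product of the two expansions.
So c_2 = p′′(0)/2! = 1.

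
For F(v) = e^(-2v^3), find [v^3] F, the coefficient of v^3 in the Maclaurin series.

F(0) = 1
F′(0) = 0
F′′(0) = 0
F′′′(0) = -12

-2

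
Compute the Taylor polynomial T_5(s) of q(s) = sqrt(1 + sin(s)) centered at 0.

Let u equal the inner series; expand the outer function in u and truncate.
q(0) = 1
q′(0) = 1/2
q′′(0) = -1/4
q′′′(0) = -1/8
q^(4)(0) = 1/16
q^(5)(0) = 1/32
Then c_k = q^(k)(0)/k! gives each Taylor coefficient.

s^5/3840 + s^4/384 - s^3/48 - s^2/8 + s/2 + 1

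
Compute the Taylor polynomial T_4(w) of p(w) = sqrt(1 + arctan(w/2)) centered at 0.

Substitute the inner expansion into the outer series and collect powers.
[w^0] = 1;  [w^1] = 1/4;  [w^2] = -1/32;  [w^3] = -5/384;  [w^4] = 17/6144.

17*w^4/6144 - 5*w^3/384 - w^2/32 + w/4 + 1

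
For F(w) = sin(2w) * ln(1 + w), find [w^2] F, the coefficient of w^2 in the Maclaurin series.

2

Write out both Maclaurin series and multiply, keeping only the needed powers.
F(0) = 0
F′(0) = 0
F′′(0) = 4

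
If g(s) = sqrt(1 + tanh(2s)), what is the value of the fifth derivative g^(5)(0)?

Compose series: expand the inner function first, then feed it into the outer expansion.
The coefficient of s^5 in the expansion is 121/120, so g^(5)(0) = 5! * (121/120) = 121.

121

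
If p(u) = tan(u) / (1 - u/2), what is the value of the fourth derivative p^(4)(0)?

Multiply the two series term by term and collect like powers.
The coefficient of u^4 in the expansion is 7/24, so p^(4)(0) = 4! * (7/24) = 7.

7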